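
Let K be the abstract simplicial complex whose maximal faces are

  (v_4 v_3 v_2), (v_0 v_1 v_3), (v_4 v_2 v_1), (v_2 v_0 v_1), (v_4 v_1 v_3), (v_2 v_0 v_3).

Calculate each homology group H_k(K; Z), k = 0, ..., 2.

H_0 ≅ Z,  H_1 = 0,  H_2 ≅ Z.

We work with the vertex ordering v_0 < v_1 < v_2 < v_3 < v_4. The simplices of K, each written with vertices in increasing order, are:

  0-simplices (5): [v_0], [v_1], [v_2], [v_3], [v_4]
  1-simplices (9): [v_0,v_1], [v_0,v_2], [v_0,v_3], [v_1,v_2], [v_1,v_3], [v_1,v_4], [v_2,v_3], [v_2,v_4], [v_3,v_4]
  2-simplices (6): [v_0,v_1,v_2], [v_0,v_1,v_3], [v_0,v_2,v_3], [v_1,v_2,v_4], [v_1,v_3,v_4], [v_2,v_3,v_4]

so the chain groups are C_0 ≅ Z^5, C_1 ≅ Z^9, C_2 ≅ Z^6.

The boundary map ∂_1: C_1 → C_0 maps an edge to its endpoints' difference, ∂[p,q] = q − p. For instance
  ∂[v_0,v_1] = [v_1] − [v_0].
The resulting 5×9 matrix has rank 4, and its Smith normal form has invariant factors (1,1,1,1).

∂_2: C_2 → C_1 acts by ∂[p,q,r] = [q,r] − [p,r] + [p,q]. For instance
  ∂[v_2,v_3,v_4] = [v_3,v_4] − [v_2,v_4] + [v_2,v_3],
  ∂[v_1,v_3,v_4] = [v_3,v_4] − [v_1,v_4] + [v_1,v_3].
As a 9×6 matrix over Z this has rank 5, with invariant factors (1,1,1,1,1).

From H_k ≅ ker(∂_k) / im(∂_{k+1}) we obtain:

  H_0: rank C_0 − rank ∂_1 = 5 − 4 = 1, and the invariant factors of ∂_1 are all 1, so H_0 ≅ Z.
  H_1: rank ker ∂_1 − rank ∂_2 = (9 − 4) − 5 = 0, and the invariant factors of ∂_2 are all 1, so H_1 ≅ 0.
  H_2: rank ker ∂_2 − rank ∂_3 = (6 − 5) − 0 = 1, and there is no ∂_3, so H_2 ≅ Z.

(K is a triangulation of the 2-sphere S^2.)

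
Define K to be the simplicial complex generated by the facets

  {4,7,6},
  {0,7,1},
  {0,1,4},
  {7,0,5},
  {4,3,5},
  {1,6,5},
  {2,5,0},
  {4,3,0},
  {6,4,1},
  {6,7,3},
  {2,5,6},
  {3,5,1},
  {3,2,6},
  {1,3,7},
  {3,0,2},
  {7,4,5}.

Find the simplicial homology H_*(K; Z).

H_0 = Z,  H_1 = Z^2,  H_2 = Z.

Fix the vertex order 0 < 1 < 2 < 3 < 4 < 5 < 6 < 7 and write every simplex with vertices in increasing order. Then dim K = 2 and the simplices of K are:

  0-simplices (8): [0], [1], [2], [3], [4], [5], [6], [7]
  1-simplices (24): (24 of them)
  2-simplices (16): [0,1,4], [0,1,7], [0,2,3], [0,2,5], [0,3,4], [0,5,7], [1,3,5], [1,3,7], [1,4,6], [1,5,6], [2,3,6], [2,5,6], [3,4,5], [3,6,7], [4,5,7], [4,6,7]

so the chain groups are C_0 ≅ Z^8, C_1 ≅ Z^24, C_2 ≅ Z^16.

Boundary ∂_1: C_1 → C_0 maps an edge to its endpoints' difference, ∂[p,q] = q − p. For instance
  ∂[0,3] = [3] − [0].
As a 8×24 matrix over Z this has rank 7, with invariant factors (1,1,1,1,1,1,1).

The boundary map ∂_2: C_2 → C_1 sends each 2-simplex [p,q,r] to [q,r] − [p,r] + [p,q]. For instance
  ∂[1,5,6] = [5,6] − [1,6] + [1,5],
  ∂[0,5,7] = [5,7] − [0,7] + [0,5].
The 24×16 boundary matrix has rank 15 and Smith normal form diag(1,1,1,1,1,1,1,1,1,1,1,1,1,1,1).

Computing H_k = (kernel of ∂_k) / (image of ∂_{k+1}):

  H_0: rank C_0 − rank ∂_1 = 8 − 7 = 1, and the invariant factors of ∂_1 are all 1, so H_0 = Z.
  H_1: rank ker ∂_1 − rank ∂_2 = (24 − 7) − 15 = 2, and the invariant factors of ∂_2 are all 1, so H_1 = Z^2.
  H_2: rank ker ∂_2 − rank ∂_3 = (16 − 15) − 0 = 1, and there is no ∂_3, so H_2 = Z.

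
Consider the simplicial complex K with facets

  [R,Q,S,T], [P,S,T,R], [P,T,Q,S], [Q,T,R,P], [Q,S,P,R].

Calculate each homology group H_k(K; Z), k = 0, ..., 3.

H_0 = Z,  H_1 = 0,  H_2 = 0,  H_3 = Z.

Take the total order P < Q < R < S < T on the vertex set. Then K (dimension 3) consists of the simplices:

  0-simplices (5): P, Q, R, S, T
  1-simplices (10): PQ, PR, PS, PT, QR, QS, QT, RS, RT, ST
  2-simplices (10): PQR, PQS, PQT, PRS, PRT, PST, QRS, QRT, QST, RST
  3-simplices (5): PQRS, PQRT, PQST, PRST, QRST

giving chain groups C_0 ≅ Z^5, C_1 ≅ Z^10, C_2 ≅ Z^10, C_3 ≅ Z^5.

Boundary ∂_1: C_1 → C_0 maps an edge to its endpoints' difference, ∂[p,q] = q − p.
As a 5×10 matrix over Z this has rank 4, with invariant factors (1,1,1,1).

∂_2: C_2 → C_1 maps a triangle to the signed sum of its edges. For instance
  ∂RST = ST − RT + RS,
  ∂QST = ST − QT + QS.
As a 10×10 matrix over Z this has rank 6, with invariant factors (1,1,1,1,1,1).

Boundary ∂_3: C_3 → C_2 sends each 3-simplex σ to the alternating sum Σ_i (−1)^i (σ with its i-th vertex removed). For instance
  ∂PQRT = QRT − PRT + PQT − PQR,
  ∂PQST = QST − PST + PQT − PQS.
This gives a 10×5 integer matrix of rank 4; reducing to Smith normal form yields diagonal entries (1,1,1,1).

Now H_k = ker ∂_k / im ∂_{k+1}, so:

  H_0: rank C_0 − rank ∂_1 = 5 − 4 = 1, and the invariant factors of ∂_1 are all 1, so H_0 = Z.
  H_1: rank ker ∂_1 − rank ∂_2 = (10 − 4) − 6 = 0, and the invariant factors of ∂_2 are all 1, so H_1 = 0.
  H_2: rank ker ∂_2 − rank ∂_3 = (10 − 6) − 4 = 0, and the invariant factors of ∂_3 are all 1, so H_2 = 0.
  H_3: rank ker ∂_3 − rank ∂_4 = (5 − 4) − 0 = 1, and there is no ∂_4, so H_3 = Z.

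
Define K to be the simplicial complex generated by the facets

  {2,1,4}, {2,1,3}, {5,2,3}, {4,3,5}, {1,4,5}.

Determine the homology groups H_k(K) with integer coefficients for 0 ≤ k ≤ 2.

H_0 = Z,  H_1 = Z,  H_2 = 0.

K has 5 vertices, 10 edges, 5 triangles.
rank ∂_0 = 0, rank ∂_1 = 4 ⇒ b_0 = 5 − 0 − 4 = 1; all invariant factors of ∂_1 are 1 so no torsion. So H_0 = Z.
rank ∂_1 = 4, rank ∂_2 = 5 ⇒ b_1 = 10 − 4 − 5 = 1; all invariant factors of ∂_2 are 1 so no torsion. So H_1 = Z.
rank ∂_2 = 5, rank ∂_3 = 0 ⇒ b_2 = 5 − 5 − 0 = 0. So H_2 = 0.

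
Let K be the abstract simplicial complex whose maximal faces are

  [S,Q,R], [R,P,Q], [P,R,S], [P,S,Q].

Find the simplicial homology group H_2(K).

We work with the vertex ordering P < Q < R < S. The simplices of K, each written with vertices in increasing order, are:

  0-simplices (4): P, Q, R, S
  1-simplices (6): PQ, PR, PS, QR, QS, RS
  2-simplices (4): PQR, PQS, PRS, QRS

giving chain groups C_0 ≅ Z^4, C_1 ≅ Z^6, C_2 ≅ Z^4.

∂_1: C_1 → C_0 maps an edge to its endpoints' difference, ∂[p,q] = q − p.
This gives a 4×6 integer matrix of rank 3; reducing to Smith normal form yields diagonal entries (1,1,1).

∂_2: C_2 → C_1 maps a triangle to the signed sum of its edges. For instance
  ∂QRS = RS − QS + QR,
  ∂PQR = QR − PR + PQ.
The resulting 6×4 matrix has rank 3, and its Smith normal form has invariant factors (1,1,1).

Computing H_k = (kernel of ∂_k) / (image of ∂_{k+1}):

  H_2: rank ker ∂_2 − rank ∂_3 = (4 − 3) − 0 = 1, and there is no ∂_3, so H_2 ≅ Z.

H_2 = Z.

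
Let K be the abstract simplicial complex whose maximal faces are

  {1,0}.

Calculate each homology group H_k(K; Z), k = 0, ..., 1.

Fix the vertex order 0 < 1 and write every simplex with vertices in increasing order. Then dim K = 1 and the simplices of K are:

  0-simplices (2): [0], [1]
  1-simplices (1): [0,1]

so the chain groups are C_0 ≅ Z^2, C_1 ≅ Z^1.

∂_1: C_1 → C_0 is given by ∂[p,q] = [q] − [p].
The resulting 2×1 matrix has rank 1, and its Smith normal form has invariant factors (1).

From H_k ≅ ker(∂_k) / im(∂_{k+1}) we obtain:

  H_0: rank C_0 − rank ∂_1 = 2 − 1 = 1, and the invariant factors of ∂_1 are all 1, so H_0 ≅ Z.
  H_1: rank ker ∂_1 − rank ∂_2 = (1 − 1) − 0 = 0, and there is no ∂_2, so H_1 ≅ 0.

(K is a triangulation of the 1-simplex.)

H_0 ≅ Z,  H_1 = 0.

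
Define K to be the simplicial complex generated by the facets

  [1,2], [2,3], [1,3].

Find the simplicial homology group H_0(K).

K has 3 vertices, 3 edges.
rank ∂_0 = 0, rank ∂_1 = 2 ⇒ b_0 = 3 − 0 − 2 = 1; all invariant factors of ∂_1 are 1 so no torsion. So H_0 ≅ Z.

H_0 = Z.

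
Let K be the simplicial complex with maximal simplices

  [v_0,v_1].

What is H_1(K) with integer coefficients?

We work with the vertex ordering v_0 < v_1. The simplices of K, each written with vertices in increasing order, are:

  0-simplices (2): [v_0], [v_1]
  1-simplices (1): [v_0,v_1]

giving chain groups C_0 ≅ Z^2, C_1 ≅ Z^1.

The boundary map ∂_1: C_1 → C_0 is given by ∂[p,q] = [q] − [p].
The 2×1 boundary matrix has rank 1 and Smith normal form diag(1).

From H_k ≅ ker(∂_k) / im(∂_{k+1}) we obtain:

  H_1: rank ker ∂_1 − rank ∂_2 = (1 − 1) − 0 = 0, and there is no ∂_2, so H_1 = 0.

(K is a triangulation of the 1-simplex.)

H_1 ≅ 0.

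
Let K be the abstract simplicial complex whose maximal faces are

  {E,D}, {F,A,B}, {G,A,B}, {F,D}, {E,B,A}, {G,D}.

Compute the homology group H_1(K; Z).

Fix the vertex order A < B < D < E < F < G and write every simplex with vertices in increasing order. Then dim K = 2 and the simplices of K are:

  0-simplices (6): A, B, D, E, F, G
  1-simplices (10): AB, AE, AF, AG, BE, BF, BG, DE, DF, DG
  2-simplices (3): ABE, ABF, ABG

Hence C_0 ≅ Z^6, C_1 ≅ Z^10, C_2 ≅ Z^3.

Boundary ∂_1: C_1 → C_0 sends each edge [p,q] (with p < q) to q − p.
As a 6×10 matrix over Z this has rank 5, with invariant factors (1,1,1,1,1).

Boundary ∂_2: C_2 → C_1 sends each 2-simplex [p,q,r] to [q,r] − [p,r] + [p,q]. For instance
  ∂ABF = BF − AF + AB,
  ∂ABE = BE − AE + AB.
This gives a 10×3 integer matrix of rank 3; reducing to Smith normal form yields diagonal entries (1,1,1).

Reading off H_k = ker ∂_k / im ∂_{k+1}:

  H_1: rank ker ∂_1 − rank ∂_2 = (10 − 5) − 3 = 2, and the invariant factors of ∂_2 are all 1, so H_1 ≅ Z^2.

H_1 ≅ Z^2.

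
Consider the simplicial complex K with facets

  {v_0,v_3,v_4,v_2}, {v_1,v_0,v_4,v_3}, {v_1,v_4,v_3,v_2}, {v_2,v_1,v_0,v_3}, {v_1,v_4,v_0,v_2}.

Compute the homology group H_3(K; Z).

Order the vertices as v_0 < v_1 < v_2 < v_3 < v_4. Listing each simplex with vertices in this order, K has dimension 3 with simplices:

  0-simplices (5): [v_0], [v_1], [v_2], [v_3], [v_4]
  1-simplices (10): [v_0,v_1], [v_0,v_2], [v_0,v_3], [v_0,v_4], [v_1,v_2], [v_1,v_3], [v_1,v_4], [v_2,v_3], [v_2,v_4], [v_3,v_4]
  2-simplices (10): [v_0,v_1,v_2], [v_0,v_1,v_3], [v_0,v_1,v_4], [v_0,v_2,v_3], [v_0,v_2,v_4], [v_0,v_3,v_4], [v_1,v_2,v_3], [v_1,v_2,v_4], [v_1,v_3,v_4], [v_2,v_3,v_4]
  3-simplices (5): [v_0,v_1,v_2,v_3], [v_0,v_1,v_2,v_4], [v_0,v_1,v_3,v_4], [v_0,v_2,v_3,v_4], [v_1,v_2,v_3,v_4]

giving chain groups C_0 ≅ Z^5, C_1 ≅ Z^10, C_2 ≅ Z^10, C_3 ≅ Z^5.

The boundary map ∂_1: C_1 → C_0 is given by ∂[p,q] = [q] − [p]. For instance
  ∂[v_0,v_2] = [v_2] − [v_0].
This gives a 5×10 integer matrix of rank 4; reducing to Smith normal form yields diagonal entries (1,1,1,1).

The boundary map ∂_2: C_2 → C_1 acts by ∂[p,q,r] = [q,r] − [p,r] + [p,q]. For instance
  ∂[v_0,v_1,v_3] = [v_1,v_3] − [v_0,v_3] + [v_0,v_1],
  ∂[v_0,v_3,v_4] = [v_3,v_4] − [v_0,v_4] + [v_0,v_3].
The 10×10 boundary matrix has rank 6 and Smith normal form diag(1,1,1,1,1,1).

The boundary map ∂_3: C_3 → C_2 sends each 3-simplex σ to the alternating sum Σ_i (−1)^i (σ with its i-th vertex removed). For instance
  ∂[v_0,v_2,v_3,v_4] = [v_2,v_3,v_4] − [v_0,v_3,v_4] + [v_0,v_2,v_4] − [v_0,v_2,v_3],
  ∂[v_1,v_2,v_3,v_4] = [v_2,v_3,v_4] − [v_1,v_3,v_4] + [v_1,v_2,v_4] − [v_1,v_2,v_3].
The resulting 10×5 matrix has rank 4, and its Smith normal form has invariant factors (1,1,1,1).

Now H_k = ker ∂_k / im ∂_{k+1}, so:

  H_3: rank ker ∂_3 − rank ∂_4 = (5 − 4) − 0 = 1, and there is no ∂_4, so H_3 = Z.

H_3 = Z.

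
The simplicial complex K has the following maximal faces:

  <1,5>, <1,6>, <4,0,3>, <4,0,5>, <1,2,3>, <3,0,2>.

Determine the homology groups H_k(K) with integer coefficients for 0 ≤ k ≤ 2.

Fix the vertex order 0 < 1 < 2 < 3 < 4 < 5 < 6 and write every simplex with vertices in increasing order. Then dim K = 2 and the simplices of K are:

  0-simplices (7): [0], [1], [2], [3], [4], [5], [6]
  1-simplices (11): [0,2], [0,3], [0,4], [0,5], [1,2], [1,3], [1,5], [1,6], [2,3], [3,4], [4,5]
  2-simplices (4): [0,2,3], [0,3,4], [0,4,5], [1,2,3]

so the chain groups are C_0 ≅ Z^7, C_1 ≅ Z^11, C_2 ≅ Z^4.

Boundary ∂_1: C_1 → C_0 is given by ∂[p,q] = [q] − [p].
This gives a 7×11 integer matrix of rank 6; reducing to Smith normal form yields diagonal entries (1,1,1,1,1,1).

The boundary map ∂_2: C_2 → C_1 maps a triangle to the signed sum of its edges. For instance
  ∂[0,2,3] = [2,3] − [0,3] + [0,2],
  ∂[0,4,5] = [4,5] − [0,5] + [0,4].
As a 11×4 matrix over Z this has rank 4, with invariant factors (1,1,1,1).

Reading off H_k = ker ∂_k / im ∂_{k+1}:

  H_0: rank C_0 − rank ∂_1 = 7 − 6 = 1, and the invariant factors of ∂_1 are all 1, so H_0 = Z.
  H_1: rank ker ∂_1 − rank ∂_2 = (11 − 6) − 4 = 1, and the invariant factors of ∂_2 are all 1, so H_1 = Z.
  H_2: rank ker ∂_2 − rank ∂_3 = (4 − 4) − 0 = 0, and there is no ∂_3, so H_2 = 0.

As a check, the Euler characteristic is 7 − 11 + 4 = 0, which agrees with 1 − 1 + 0 = 0.

H_0 ≅ Z,  H_1 ≅ Z,  H_2 = 0.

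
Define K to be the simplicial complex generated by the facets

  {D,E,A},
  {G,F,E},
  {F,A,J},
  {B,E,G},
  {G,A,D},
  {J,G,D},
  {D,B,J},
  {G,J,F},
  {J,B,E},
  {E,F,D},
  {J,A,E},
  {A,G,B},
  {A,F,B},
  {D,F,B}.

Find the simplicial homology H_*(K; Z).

Fix the vertex order A < B < D < E < F < G < J and write every simplex with vertices in increasing order. Then dim K = 2 and the simplices of K are:

  0-simplices (7): A, B, D, E, F, G, J
  1-simplices (21): AB, AD, AE, AF, AG, AJ, BD, BE, BF, BG, BJ, DE, DF, DG, DJ, EF, EG, EJ, FG, FJ, GJ
  2-simplices (14): ABF, ABG, ADE, ADG, AEJ, AFJ, BDF, BDJ, BEG, BEJ, DEF, DGJ, EFG, FGJ

giving chain groups C_0 ≅ Z^7, C_1 ≅ Z^21, C_2 ≅ Z^14.

Boundary ∂_1: C_1 → C_0 is given by ∂[p,q] = [q] − [p]. For instance
  ∂FG = G − F.
The resulting 7×21 matrix has rank 6, and its Smith normal form has invariant factors (1,1,1,1,1,1).

∂_2: C_2 → C_1 sends each 2-simplex [p,q,r] to [q,r] − [p,r] + [p,q]. For instance
  ∂FGJ = GJ − FJ + FG,
  ∂BEG = EG − BG + BE.
The 21×14 boundary matrix has rank 13 and Smith normal form diag(1,1,1,1,1,1,1,1,1,1,1,1,1).

From H_k ≅ ker(∂_k) / im(∂_{k+1}) we obtain:

  H_0: rank C_0 − rank ∂_1 = 7 − 6 = 1, and the invariant factors of ∂_1 are all 1, so H_0 = Z.
  H_1: rank ker ∂_1 − rank ∂_2 = (21 − 6) − 13 = 2, and the invariant factors of ∂_2 are all 1, so H_1 = Z^2.
  H_2: rank ker ∂_2 − rank ∂_3 = (14 − 13) − 0 = 1, and there is no ∂_3, so H_2 = Z.

H_0 = Z,  H_1 = Z^2,  H_2 = Z.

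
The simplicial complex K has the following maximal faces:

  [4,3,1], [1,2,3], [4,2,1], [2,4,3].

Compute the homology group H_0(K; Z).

H_0 ≅ Z.

K has 4 vertices, 6 edges, 4 triangles.
rank ∂_0 = 0, rank ∂_1 = 3 ⇒ b_0 = 4 − 0 − 3 = 1; all invariant factors of ∂_1 are 1 so no torsion. So H_0 ≅ Z.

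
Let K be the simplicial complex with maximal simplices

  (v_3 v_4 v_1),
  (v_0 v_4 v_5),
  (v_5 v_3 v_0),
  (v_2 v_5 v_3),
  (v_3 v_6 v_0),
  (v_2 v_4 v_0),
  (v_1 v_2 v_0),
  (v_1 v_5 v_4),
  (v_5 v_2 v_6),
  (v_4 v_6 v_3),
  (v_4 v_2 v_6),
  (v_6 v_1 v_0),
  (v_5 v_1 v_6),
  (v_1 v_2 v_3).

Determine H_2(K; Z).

K has 7 vertices, 21 edges, 14 triangles.
rank ∂_2 = 13, rank ∂_3 = 0 ⇒ b_2 = 14 − 13 − 0 = 1. So H_2 ≅ Z.

H_2 = Z.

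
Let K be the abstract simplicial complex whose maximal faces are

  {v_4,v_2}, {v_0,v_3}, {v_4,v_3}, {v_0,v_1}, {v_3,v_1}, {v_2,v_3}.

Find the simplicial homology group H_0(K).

H_0 ≅ Z.

Fix the vertex order v_0 < v_1 < v_2 < v_3 < v_4 and write every simplex with vertices in increasing order. Then dim K = 1 and the simplices of K are:

  0-simplices (5): [v_0], [v_1], [v_2], [v_3], [v_4]
  1-simplices (6): [v_0,v_1], [v_0,v_3], [v_1,v_3], [v_2,v_3], [v_2,v_4], [v_3,v_4]

so the chain groups are C_0 ≅ Z^5, C_1 ≅ Z^6.

The boundary map ∂_1: C_1 → C_0 sends each edge [p,q] (with p < q) to q − p.
The 5×6 boundary matrix has rank 4 and Smith normal form diag(1,1,1,1).

Reading off H_k = ker ∂_k / im ∂_{k+1}:

  H_0: rank C_0 − rank ∂_1 = 5 − 4 = 1, and the invariant factors of ∂_1 are all 1, so H_0 = Z.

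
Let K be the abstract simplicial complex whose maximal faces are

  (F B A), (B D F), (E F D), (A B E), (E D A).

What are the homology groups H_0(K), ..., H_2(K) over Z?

H_0 ≅ Z,  H_1 ≅ Z,  H_2 = 0.

Take the total order A < B < D < E < F on the vertex set. Then K (dimension 2) consists of the simplices:

  0-simplices (5): A, B, D, E, F
  1-simplices (10): AB, AD, AE, AF, BD, BE, BF, DE, DF, EF
  2-simplices (5): ABE, ABF, ADE, BDF, DEF

Hence C_0 ≅ Z^5, C_1 ≅ Z^10, C_2 ≅ Z^5.

The boundary map ∂_1: C_1 → C_0 sends each edge [p,q] (with p < q) to q − p. For instance
  ∂AB = B − A.
As a 5×10 matrix over Z this has rank 4, with invariant factors (1,1,1,1).

∂_2: C_2 → C_1 maps a triangle to the signed sum of its edges. For instance
  ∂DEF = EF − DF + DE,
  ∂ABE = BE − AE + AB.
The resulting 10×5 matrix has rank 5, and its Smith normal form has invariant factors (1,1,1,1,1).

Reading off H_k = ker ∂_k / im ∂_{k+1}:

  H_0: rank C_0 − rank ∂_1 = 5 − 4 = 1, and the invariant factors of ∂_1 are all 1, so H_0 ≅ Z.
  H_1: rank ker ∂_1 − rank ∂_2 = (10 − 4) − 5 = 1, and the invariant factors of ∂_2 are all 1, so H_1 ≅ Z.
  H_2: rank ker ∂_2 − rank ∂_3 = (5 − 5) − 0 = 0, and there is no ∂_3, so H_2 ≅ 0.

As a check, the Euler characteristic is 5 − 10 + 5 = 0, which agrees with 1 − 1 + 0 = 0.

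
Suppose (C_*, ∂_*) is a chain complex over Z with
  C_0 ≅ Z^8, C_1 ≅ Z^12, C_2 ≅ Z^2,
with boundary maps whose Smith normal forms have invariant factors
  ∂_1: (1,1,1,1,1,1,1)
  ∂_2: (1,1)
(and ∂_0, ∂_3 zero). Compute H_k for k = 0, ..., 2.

H_0: b_0 = 8 − 0 − 7 = 1; torsion from ∂_1 factors > 1: none. So H_0 = Z.
H_1: b_1 = 12 − 7 − 2 = 3; torsion from ∂_2 factors > 1: none. So H_1 = Z^3.
H_2: b_2 = 2 − 2 − 0 = 0; torsion from ∂_3 factors > 1: none. So H_2 = 0.

H_0 = Z,  H_1 = Z^3,  H_2 = 0.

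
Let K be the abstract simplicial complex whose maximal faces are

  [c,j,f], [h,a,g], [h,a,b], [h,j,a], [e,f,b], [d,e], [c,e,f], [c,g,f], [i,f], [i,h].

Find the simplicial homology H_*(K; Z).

Fix the vertex order a < b < c < d < e < f < g < h < i < j and write every simplex with vertices in increasing order. Then dim K = 2 and the simplices of K are:

  0-simplices (10): a, b, c, d, e, f, g, h, i, j
  1-simplices (19): ab, ag, ah, aj, be, bf, bh, ce, cf, cg, cj, de, ef, fg, fi, fj, gh, hi, hj
  2-simplices (7): abh, agh, ahj, bef, cef, cfg, cfj

giving chain groups C_0 ≅ Z^10, C_1 ≅ Z^19, C_2 ≅ Z^7.

∂_1: C_1 → C_0 is given by ∂[p,q] = [q] − [p]. For instance
  ∂bh = h − b.
The resulting 10×19 matrix has rank 9, and its Smith normal form has invariant factors (1,1,1,1,1,1,1,1,1).

Boundary ∂_2: C_2 → C_1 acts by ∂[p,q,r] = [q,r] − [p,r] + [p,q]. For instance
  ∂bef = ef − bf + be,
  ∂ahj = hj − aj + ah.
As a 19×7 matrix over Z this has rank 7, with invariant factors (1,1,1,1,1,1,1).

From H_k ≅ ker(∂_k) / im(∂_{k+1}) we obtain:

  H_0: rank C_0 − rank ∂_1 = 10 − 9 = 1, and the invariant factors of ∂_1 are all 1, so H_0 = Z.
  H_1: rank ker ∂_1 − rank ∂_2 = (19 − 9) − 7 = 3, and the invariant factors of ∂_2 are all 1, so H_1 = Z^3.
  H_2: rank ker ∂_2 − rank ∂_3 = (7 − 7) − 0 = 0, and there is no ∂_3, so H_2 = 0.

H_0 ≅ Z,  H_1 ≅ Z^3,  H_2 = 0.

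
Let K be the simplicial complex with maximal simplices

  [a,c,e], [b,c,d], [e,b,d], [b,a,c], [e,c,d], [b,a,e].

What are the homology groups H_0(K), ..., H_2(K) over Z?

We work with the vertex ordering a < b < c < d < e. The simplices of K, each written with vertices in increasing order, are:

  0-simplices (5): a, b, c, d, e
  1-simplices (9): ab, ac, ae, bc, bd, be, cd, ce, de
  2-simplices (6): abc, abe, ace, bcd, bde, cde

so the chain groups are C_0 ≅ Z^5, C_1 ≅ Z^9, C_2 ≅ Z^6.

The boundary map ∂_1: C_1 → C_0 sends each edge [p,q] (with p < q) to q − p. For instance
  ∂bd = d − b.
The resulting 5×9 matrix has rank 4, and its Smith normal form has invariant factors (1,1,1,1).

∂_2: C_2 → C_1 sends each 2-simplex [p,q,r] to [q,r] − [p,r] + [p,q]. For instance
  ∂abe = be − ae + ab,
  ∂cde = de − ce + cd.
As a 9×6 matrix over Z this has rank 5, with invariant factors (1,1,1,1,1).

From H_k ≅ ker(∂_k) / im(∂_{k+1}) we obtain:

  H_0: rank C_0 − rank ∂_1 = 5 − 4 = 1, and the invariant factors of ∂_1 are all 1, so H_0 ≅ Z.
  H_1: rank ker ∂_1 − rank ∂_2 = (9 − 4) − 5 = 0, and the invariant factors of ∂_2 are all 1, so H_1 ≅ 0.
  H_2: rank ker ∂_2 − rank ∂_3 = (6 − 5) − 0 = 1, and there is no ∂_3, so H_2 ≅ Z.

H_0 = Z,  H_1 = 0,  H_2 = Z.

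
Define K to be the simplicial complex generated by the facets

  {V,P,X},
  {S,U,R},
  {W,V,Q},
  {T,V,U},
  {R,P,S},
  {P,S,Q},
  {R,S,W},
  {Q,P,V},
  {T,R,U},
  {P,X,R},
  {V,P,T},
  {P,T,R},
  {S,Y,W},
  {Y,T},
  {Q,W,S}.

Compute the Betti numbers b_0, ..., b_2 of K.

Fix the vertex order P < Q < R < S < T < U < V < W < X < Y and write every simplex with vertices in increasing order. Then dim K = 2 and the simplices of K are:

  0-simplices (10): P, Q, R, S, T, U, V, W, X, Y
  1-simplices (24): PQ, PR, PS, PT, PV, PX, QS, QV, QW, RS, RT, RU, RW, RX, SU, SW, SY, TU, TV, TY, UV, VW, VX, WY
  2-simplices (14): PQS, PQV, PRS, PRT, PRX, PTV, PVX, QSW, QVW, RSU, RSW, RTU, SWY, TUV

Hence C_0 ≅ Z^10, C_1 ≅ Z^24, C_2 ≅ Z^14.

∂_1: C_1 → C_0 is given by ∂[p,q] = [q] − [p].
The 10×24 boundary matrix has rank 9 and Smith normal form diag(1,1,1,1,1,1,1,1,1).

The boundary map ∂_2: C_2 → C_1 sends each 2-simplex [p,q,r] to [q,r] − [p,r] + [p,q]. For instance
  ∂QSW = SW − QW + QS,
  ∂PQS = QS − PS + PQ.
The resulting 24×14 matrix has rank 14, and its Smith normal form has invariant factors (1,1,1,1,1,1,1,1,1,1,1,1,1,1).

Computing H_k = (kernel of ∂_k) / (image of ∂_{k+1}):

  H_0: rank C_0 − rank ∂_1 = 10 − 9 = 1, and the invariant factors of ∂_1 are all 1, so H_0 ≅ Z.
  H_1: rank ker ∂_1 − rank ∂_2 = (24 − 9) − 14 = 1, and the invariant factors of ∂_2 are all 1, so H_1 ≅ Z.
  H_2: rank ker ∂_2 − rank ∂_3 = (14 − 14) − 0 = 0, and there is no ∂_3, so H_2 ≅ 0.

Hence the Betti numbers are b_0 = 1, b_1 = 1, b_2 = 0.

b_0 = 1, b_1 = 1, b_2 = 0.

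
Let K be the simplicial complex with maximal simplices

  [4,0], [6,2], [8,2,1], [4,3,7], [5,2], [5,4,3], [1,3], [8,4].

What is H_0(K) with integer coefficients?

H_0 ≅ Z.

Take the total order 0 < 1 < 2 < 3 < 4 < 5 < 6 < 7 < 8 on the vertex set. Then K (dimension 2) consists of the simplices:

  0-simplices (9): [0], [1], [2], [3], [4], [5], [6], [7], [8]
  1-simplices (13): [0,4], [1,2], [1,3], [1,8], [2,5], [2,6], [2,8], [3,4], [3,5], [3,7], [4,5], [4,7], [4,8]
  2-simplices (3): [1,2,8], [3,4,5], [3,4,7]

Hence C_0 ≅ Z^9, C_1 ≅ Z^13, C_2 ≅ Z^3.

The boundary map ∂_1: C_1 → C_0 is given by ∂[p,q] = [q] − [p].
As a 9×13 matrix over Z this has rank 8, with invariant factors (1,1,1,1,1,1,1,1).

The boundary map ∂_2: C_2 → C_1 acts by ∂[p,q,r] = [q,r] − [p,r] + [p,q]. For instance
  ∂[1,2,8] = [2,8] − [1,8] + [1,2],
  ∂[3,4,7] = [4,7] − [3,7] + [3,4].
The resulting 13×3 matrix has rank 3, and its Smith normal form has invariant factors (1,1,1).

Computing H_k = (kernel of ∂_k) / (image of ∂_{k+1}):

  H_0: rank C_0 − rank ∂_1 = 9 − 8 = 1, and the invariant factors of ∂_1 are all 1, so H_0 ≅ Z.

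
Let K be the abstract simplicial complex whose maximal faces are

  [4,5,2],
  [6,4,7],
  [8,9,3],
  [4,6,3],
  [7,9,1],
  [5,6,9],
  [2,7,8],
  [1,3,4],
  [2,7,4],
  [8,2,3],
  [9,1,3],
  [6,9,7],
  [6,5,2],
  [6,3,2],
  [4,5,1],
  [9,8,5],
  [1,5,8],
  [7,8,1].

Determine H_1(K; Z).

Take the total order 1 < 2 < 3 < 4 < 5 < 6 < 7 < 8 < 9 on the vertex set. Then K (dimension 2) consists of the simplices:

  0-simplices (9): [1], [2], [3], [4], [5], [6], [7], [8], [9]
  1-simplices (27): (27 of them)
  2-simplices (18): [1,3,4], [1,3,9], [1,4,5], [1,5,8], [1,7,8], [1,7,9], [2,3,6], [2,3,8], [2,4,5], [2,4,7], [2,5,6], [2,7,8], [3,4,6], [3,8,9], [4,6,7], [5,6,9], [5,8,9], [6,7,9]

Hence C_0 ≅ Z^9, C_1 ≅ Z^27, C_2 ≅ Z^18.

The boundary map ∂_1: C_1 → C_0 maps an edge to its endpoints' difference, ∂[p,q] = q − p. For instance
  ∂[1,8] = [8] − [1].
The resulting 9×27 matrix has rank 8, and its Smith normal form has invariant factors (1,1,1,1,1,1,1,1).

Boundary ∂_2: C_2 → C_1 maps a triangle to the signed sum of its edges. For instance
  ∂[1,3,4] = [3,4] − [1,4] + [1,3],
  ∂[2,4,7] = [4,7] − [2,7] + [2,4].
As a 27×18 matrix over Z this has rank 18, with invariant factors (1,1,1,1,1,1,1,1,1,1,1,1,1,1,1,1,1,2).

Computing H_k = (kernel of ∂_k) / (image of ∂_{k+1}):

  H_1: rank ker ∂_1 − rank ∂_2 = (27 − 8) − 18 = 1, and ∂_2 has invariant factor 2 > 1, so H_1 = Z × Z/2.

H_1 ≅ Z × Z/2.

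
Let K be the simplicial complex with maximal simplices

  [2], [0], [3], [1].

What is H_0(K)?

Fix the vertex order 0 < 1 < 2 < 3 and write every simplex with vertices in increasing order. Then dim K = 0 and the simplices of K are:

  0-simplices (4): [0], [1], [2], [3]

Hence C_0 ≅ Z^4.

Computing H_k = (kernel of ∂_k) / (image of ∂_{k+1}):

  H_0: rank C_0 − rank ∂_1 = 4 − 0 = 4, and there is no ∂_1, so H_0 = Z^4.

(K is a triangulation of a set of 4 points.)

H_0 ≅ Z^4.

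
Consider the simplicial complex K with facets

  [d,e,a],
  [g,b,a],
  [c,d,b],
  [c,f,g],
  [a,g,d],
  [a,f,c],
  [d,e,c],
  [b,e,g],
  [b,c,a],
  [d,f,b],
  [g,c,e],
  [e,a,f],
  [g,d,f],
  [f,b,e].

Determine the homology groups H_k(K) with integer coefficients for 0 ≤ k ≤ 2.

Fix the vertex order a < b < c < d < e < f < g and write every simplex with vertices in increasing order. Then dim K = 2 and the simplices of K are:

  0-simplices (7): a, b, c, d, e, f, g
  1-simplices (21): ab, ac, ad, ae, af, ag, bc, bd, be, bf, bg, cd, ce, cf, cg, de, df, dg, ef, eg, fg
  2-simplices (14): abc, abg, acf, ade, adg, aef, bcd, bdf, bef, beg, cde, ceg, cfg, dfg

giving chain groups C_0 ≅ Z^7, C_1 ≅ Z^21, C_2 ≅ Z^14.

∂_1: C_1 → C_0 is given by ∂[p,q] = [q] − [p]. For instance
  ∂bf = f − b.
As a 7×21 matrix over Z this has rank 6, with invariant factors (1,1,1,1,1,1).

∂_2: C_2 → C_1 sends each 2-simplex [p,q,r] to [q,r] − [p,r] + [p,q]. For instance
  ∂cfg = fg − cg + cf,
  ∂acf = cf − af + ac.
The resulting 21×14 matrix has rank 13, and its Smith normal form has invariant factors (1,1,1,1,1,1,1,1,1,1,1,1,1).

From H_k ≅ ker(∂_k) / im(∂_{k+1}) we obtain:

  H_0: rank C_0 − rank ∂_1 = 7 − 6 = 1, and the invariant factors of ∂_1 are all 1, so H_0 ≅ Z.
  H_1: rank ker ∂_1 − rank ∂_2 = (21 − 6) − 13 = 2, and the invariant factors of ∂_2 are all 1, so H_1 ≅ Z^2.
  H_2: rank ker ∂_2 − rank ∂_3 = (14 − 13) − 0 = 1, and there is no ∂_3, so H_2 ≅ Z.

As a check, the Euler characteristic is 7 − 21 + 14 = 0, which agrees with 1 − 2 + 1 = 0.
(K is a triangulation of the torus T^2.)

H_0 = Z,  H_1 = Z^2,  H_2 = Z.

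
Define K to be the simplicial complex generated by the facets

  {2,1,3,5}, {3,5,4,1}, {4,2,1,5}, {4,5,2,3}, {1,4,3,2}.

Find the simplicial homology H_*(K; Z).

We work with the vertex ordering 1 < 2 < 3 < 4 < 5. The simplices of K, each written with vertices in increasing order, are:

  0-simplices (5): [1], [2], [3], [4], [5]
  1-simplices (10): [1,2], [1,3], [1,4], [1,5], [2,3], [2,4], [2,5], [3,4], [3,5], [4,5]
  2-simplices (10): [1,2,3], [1,2,4], [1,2,5], [1,3,4], [1,3,5], [1,4,5], [2,3,4], [2,3,5], [2,4,5], [3,4,5]
  3-simplices (5): [1,2,3,4], [1,2,3,5], [1,2,4,5], [1,3,4,5], [2,3,4,5]

giving chain groups C_0 ≅ Z^5, C_1 ≅ Z^10, C_2 ≅ Z^10, C_3 ≅ Z^5.

The boundary map ∂_1: C_1 → C_0 is given by ∂[p,q] = [q] − [p].
This gives a 5×10 integer matrix of rank 4; reducing to Smith normal form yields diagonal entries (1,1,1,1).

∂_2: C_2 → C_1 maps a triangle to the signed sum of its edges. For instance
  ∂[2,3,4] = [3,4] − [2,4] + [2,3],
  ∂[2,3,5] = [3,5] − [2,5] + [2,3].
The resulting 10×10 matrix has rank 6, and its Smith normal form has invariant factors (1,1,1,1,1,1).

∂_3: C_3 → C_2 sends each 3-simplex σ to the alternating sum Σ_i (−1)^i (σ with its i-th vertex removed). For instance
  ∂[1,2,3,4] = [2,3,4] − [1,3,4] + [1,2,4] − [1,2,3],
  ∂[1,2,4,5] = [2,4,5] − [1,4,5] + [1,2,5] − [1,2,4].
This gives a 10×5 integer matrix of rank 4; reducing to Smith normal form yields diagonal entries (1,1,1,1).

From H_k ≅ ker(∂_k) / im(∂_{k+1}) we obtain:

  H_0: rank C_0 − rank ∂_1 = 5 − 4 = 1, and the invariant factors of ∂_1 are all 1, so H_0 ≅ Z.
  H_1: rank ker ∂_1 − rank ∂_2 = (10 − 4) − 6 = 0, and the invariant factors of ∂_2 are all 1, so H_1 ≅ 0.
  H_2: rank ker ∂_2 − rank ∂_3 = (10 − 6) − 4 = 0, and the invariant factors of ∂_3 are all 1, so H_2 ≅ 0.
  H_3: rank ker ∂_3 − rank ∂_4 = (5 − 4) − 0 = 1, and there is no ∂_4, so H_3 ≅ Z.

As a check, the Euler characteristic is 5 − 10 + 10 − 5 = 0, which agrees with 1 − 0 + 0 − 1 = 0.
(K is a triangulation of the 3-sphere S^3.)

H_0 = Z,  H_1 = 0,  H_2 = 0,  H_3 = Z.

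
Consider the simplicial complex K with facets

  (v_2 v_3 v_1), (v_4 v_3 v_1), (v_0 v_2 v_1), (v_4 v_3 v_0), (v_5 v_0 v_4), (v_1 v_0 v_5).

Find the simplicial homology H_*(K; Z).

H_0 = Z,  H_1 = Z,  H_2 = 0.

Take the total order v_0 < v_1 < v_2 < v_3 < v_4 < v_5 on the vertex set. Then K (dimension 2) consists of the simplices:

  0-simplices (6): [v_0], [v_1], [v_2], [v_3], [v_4], [v_5]
  1-simplices (12): [v_0,v_1], [v_0,v_2], [v_0,v_3], [v_0,v_4], [v_0,v_5], [v_1,v_2], [v_1,v_3], [v_1,v_4], [v_1,v_5], [v_2,v_3], [v_3,v_4], [v_4,v_5]
  2-simplices (6): [v_0,v_1,v_2], [v_0,v_1,v_5], [v_0,v_3,v_4], [v_0,v_4,v_5], [v_1,v_2,v_3], [v_1,v_3,v_4]

giving chain groups C_0 ≅ Z^6, C_1 ≅ Z^12, C_2 ≅ Z^6.

The boundary map ∂_1: C_1 → C_0 maps an edge to its endpoints' difference, ∂[p,q] = q − p. For instance
  ∂[v_0,v_1] = [v_1] − [v_0].
The 6×12 boundary matrix has rank 5 and Smith normal form diag(1,1,1,1,1).

Boundary ∂_2: C_2 → C_1 acts by ∂[p,q,r] = [q,r] − [p,r] + [p,q]. For instance
  ∂[v_0,v_3,v_4] = [v_3,v_4] − [v_0,v_4] + [v_0,v_3],
  ∂[v_0,v_4,v_5] = [v_4,v_5] − [v_0,v_5] + [v_0,v_4].
As a 12×6 matrix over Z this has rank 6, with invariant factors (1,1,1,1,1,1).

Computing H_k = (kernel of ∂_k) / (image of ∂_{k+1}):

  H_0: rank C_0 − rank ∂_1 = 6 − 5 = 1, and the invariant factors of ∂_1 are all 1, so H_0 ≅ Z.
  H_1: rank ker ∂_1 − rank ∂_2 = (12 − 5) − 6 = 1, and the invariant factors of ∂_2 are all 1, so H_1 ≅ Z.
  H_2: rank ker ∂_2 − rank ∂_3 = (6 − 6) − 0 = 0, and there is no ∂_3, so H_2 ≅ 0.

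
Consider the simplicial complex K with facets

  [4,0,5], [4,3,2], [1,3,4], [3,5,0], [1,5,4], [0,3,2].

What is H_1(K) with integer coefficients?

Order the vertices as 0 < 1 < 2 < 3 < 4 < 5. Listing each simplex with vertices in this order, K has dimension 2 with simplices:

  0-simplices (6): [0], [1], [2], [3], [4], [5]
  1-simplices (12): [0,2], [0,3], [0,4], [0,5], [1,3], [1,4], [1,5], [2,3], [2,4], [3,4], [3,5], [4,5]
  2-simplices (6): [0,2,3], [0,3,5], [0,4,5], [1,3,4], [1,4,5], [2,3,4]

giving chain groups C_0 ≅ Z^6, C_1 ≅ Z^12, C_2 ≅ Z^6.

∂_1: C_1 → C_0 is given by ∂[p,q] = [q] − [p]. For instance
  ∂[0,4] = [4] − [0].
This gives a 6×12 integer matrix of rank 5; reducing to Smith normal form yields diagonal entries (1,1,1,1,1).

Boundary ∂_2: C_2 → C_1 acts by ∂[p,q,r] = [q,r] − [p,r] + [p,q]. For instance
  ∂[2,3,4] = [3,4] − [2,4] + [2,3],
  ∂[0,2,3] = [2,3] − [0,3] + [0,2].
The 12×6 boundary matrix has rank 6 and Smith normal form diag(1,1,1,1,1,1).

Reading off H_k = ker ∂_k / im ∂_{k+1}:

  H_1: rank ker ∂_1 − rank ∂_2 = (12 − 5) − 6 = 1, and the invariant factors of ∂_2 are all 1, so H_1 = Z.

H_1 ≅ Z.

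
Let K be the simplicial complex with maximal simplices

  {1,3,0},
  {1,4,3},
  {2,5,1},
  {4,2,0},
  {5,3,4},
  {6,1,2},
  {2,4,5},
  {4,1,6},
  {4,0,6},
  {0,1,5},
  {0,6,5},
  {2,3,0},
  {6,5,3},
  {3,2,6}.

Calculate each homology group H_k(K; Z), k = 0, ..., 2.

Order the vertices as 0 < 1 < 2 < 3 < 4 < 5 < 6. Listing each simplex with vertices in this order, K has dimension 2 with simplices:

  0-simplices (7): [0], [1], [2], [3], [4], [5], [6]
  1-simplices (21): [0,1], [0,2], [0,3], [0,4], [0,5], [0,6], [1,2], [1,3], [1,4], [1,5], [1,6], [2,3], [2,4], [2,5], [2,6], [3,4], [3,5], [3,6], [4,5], [4,6], [5,6]
  2-simplices (14): [0,1,3], [0,1,5], [0,2,3], [0,2,4], [0,4,6], [0,5,6], [1,2,5], [1,2,6], [1,3,4], [1,4,6], [2,3,6], [2,4,5], [3,4,5], [3,5,6]

giving chain groups C_0 ≅ Z^7, C_1 ≅ Z^21, C_2 ≅ Z^14.

The boundary map ∂_1: C_1 → C_0 maps an edge to its endpoints' difference, ∂[p,q] = q − p. For instance
  ∂[2,4] = [4] − [2].
The resulting 7×21 matrix has rank 6, and its Smith normal form has invariant factors (1,1,1,1,1,1).

The boundary map ∂_2: C_2 → C_1 sends each 2-simplex [p,q,r] to [q,r] − [p,r] + [p,q]. For instance
  ∂[2,4,5] = [4,5] − [2,5] + [2,4],
  ∂[0,2,4] = [2,4] − [0,4] + [0,2].
The 21×14 boundary matrix has rank 13 and Smith normal form diag(1,1,1,1,1,1,1,1,1,1,1,1,1).

Computing H_k = (kernel of ∂_k) / (image of ∂_{k+1}):

  H_0: rank C_0 − rank ∂_1 = 7 − 6 = 1, and the invariant factors of ∂_1 are all 1, so H_0 = Z.
  H_1: rank ker ∂_1 − rank ∂_2 = (21 − 6) − 13 = 2, and the invariant factors of ∂_2 are all 1, so H_1 = Z^2.
  H_2: rank ker ∂_2 − rank ∂_3 = (14 − 13) − 0 = 1, and there is no ∂_3, so H_2 = Z.

As a check, the Euler characteristic is 7 − 21 + 14 = 0, which agrees with 1 − 2 + 1 = 0.
(K is a triangulation of the torus T^2.)

H_0 = Z,  H_1 = Z^2,  H_2 = Z.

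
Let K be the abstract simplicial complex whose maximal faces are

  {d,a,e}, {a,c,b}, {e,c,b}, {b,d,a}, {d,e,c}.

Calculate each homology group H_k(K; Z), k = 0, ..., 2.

H_0 ≅ Z,  H_1 ≅ Z,  H_2 = 0.

Fix the vertex order a < b < c < d < e and write every simplex with vertices in increasing order. Then dim K = 2 and the simplices of K are:

  0-simplices (5): a, b, c, d, e
  1-simplices (10): ab, ac, ad, ae, bc, bd, be, cd, ce, de
  2-simplices (5): abc, abd, ade, bce, cde

giving chain groups C_0 ≅ Z^5, C_1 ≅ Z^10, C_2 ≅ Z^5.

∂_1: C_1 → C_0 sends each edge [p,q] (with p < q) to q − p. For instance
  ∂ae = e − a.
The 5×10 boundary matrix has rank 4 and Smith normal form diag(1,1,1,1).

The boundary map ∂_2: C_2 → C_1 maps a triangle to the signed sum of its edges. For instance
  ∂abc = bc − ac + ab,
  ∂ade = de − ae + ad.
As a 10×5 matrix over Z this has rank 5, with invariant factors (1,1,1,1,1).

From H_k ≅ ker(∂_k) / im(∂_{k+1}) we obtain:

  H_0: rank C_0 − rank ∂_1 = 5 − 4 = 1, and the invariant factors of ∂_1 are all 1, so H_0 = Z.
  H_1: rank ker ∂_1 − rank ∂_2 = (10 − 4) − 5 = 1, and the invariant factors of ∂_2 are all 1, so H_1 = Z.
  H_2: rank ker ∂_2 − rank ∂_3 = (5 − 5) − 0 = 0, and there is no ∂_3, so H_2 = 0.

As a check, the Euler characteristic is 5 − 10 + 5 = 0, which agrees with 1 − 1 + 0 = 0.
(K is a triangulation of the Möbius band.)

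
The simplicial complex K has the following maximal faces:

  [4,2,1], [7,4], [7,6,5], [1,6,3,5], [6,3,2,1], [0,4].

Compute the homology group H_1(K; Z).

H_1 ≅ Z.

Order the vertices as 0 < 1 < 2 < 3 < 4 < 5 < 6 < 7. Listing each simplex with vertices in this order, K has dimension 3 with simplices:

  0-simplices (8): [0], [1], [2], [3], [4], [5], [6], [7]
  1-simplices (15): [0,4], [1,2], [1,3], [1,4], [1,5], [1,6], [2,3], [2,4], [2,6], [3,5], [3,6], [4,7], [5,6], [5,7], [6,7]
  2-simplices (9): [1,2,3], [1,2,4], [1,2,6], [1,3,5], [1,3,6], [1,5,6], [2,3,6], [3,5,6], [5,6,7]
  3-simplices (2): [1,2,3,6], [1,3,5,6]

giving chain groups C_0 ≅ Z^8, C_1 ≅ Z^15, C_2 ≅ Z^9, C_3 ≅ Z^2.

The boundary map ∂_1: C_1 → C_0 sends each edge [p,q] (with p < q) to q − p.
The 8×15 boundary matrix has rank 7 and Smith normal form diag(1,1,1,1,1,1,1).

Boundary ∂_2: C_2 → C_1 maps a triangle to the signed sum of its edges. For instance
  ∂[5,6,7] = [6,7] − [5,7] + [5,6],
  ∂[1,3,5] = [3,5] − [1,5] + [1,3].
The 15×9 boundary matrix has rank 7 and Smith normal form diag(1,1,1,1,1,1,1).

Boundary ∂_3: C_3 → C_2 sends each 3-simplex σ to the alternating sum Σ_i (−1)^i (σ with its i-th vertex removed). For instance
  ∂[1,3,5,6] = [3,5,6] − [1,5,6] + [1,3,6] − [1,3,5],
  ∂[1,2,3,6] = [2,3,6] − [1,3,6] + [1,2,6] − [1,2,3].
The 9×2 boundary matrix has rank 2 and Smith normal form diag(1,1).

Computing H_k = (kernel of ∂_k) / (image of ∂_{k+1}):

  H_1: rank ker ∂_1 − rank ∂_2 = (15 − 7) − 7 = 1, and the invariant factors of ∂_2 are all 1, so H_1 = Z.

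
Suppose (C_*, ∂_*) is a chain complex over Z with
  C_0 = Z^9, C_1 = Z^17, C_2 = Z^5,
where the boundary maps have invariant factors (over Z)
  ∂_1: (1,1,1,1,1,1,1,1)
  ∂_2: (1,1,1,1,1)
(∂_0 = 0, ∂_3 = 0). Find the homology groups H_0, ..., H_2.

H_0: b_0 = 9 − 0 − 8 = 1; torsion from ∂_1 factors > 1: none. So H_0 = Z.
H_1: b_1 = 17 − 8 − 5 = 4; torsion from ∂_2 factors > 1: none. So H_1 = Z^4.
H_2: b_2 = 5 − 5 − 0 = 0; torsion from ∂_3 factors > 1: none. So H_2 = 0.

H_0 = Z,  H_1 = Z^4,  H_2 = 0.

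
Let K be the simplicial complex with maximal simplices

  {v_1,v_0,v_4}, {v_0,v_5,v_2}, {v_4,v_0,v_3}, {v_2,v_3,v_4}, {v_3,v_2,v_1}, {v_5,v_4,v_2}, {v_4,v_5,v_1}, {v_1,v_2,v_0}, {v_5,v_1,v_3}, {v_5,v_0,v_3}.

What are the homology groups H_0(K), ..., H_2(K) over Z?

Order the vertices as v_0 < v_1 < v_2 < v_3 < v_4 < v_5. Listing each simplex with vertices in this order, K has dimension 2 with simplices:

  0-simplices (6): [v_0], [v_1], [v_2], [v_3], [v_4], [v_5]
  1-simplices (15): (15 of them)
  2-simplices (10): [v_0,v_1,v_2], [v_0,v_1,v_4], [v_0,v_2,v_5], [v_0,v_3,v_4], [v_0,v_3,v_5], [v_1,v_2,v_3], [v_1,v_3,v_5], [v_1,v_4,v_5], [v_2,v_3,v_4], [v_2,v_4,v_5]

so the chain groups are C_0 ≅ Z^6, C_1 ≅ Z^15, C_2 ≅ Z^10.

The boundary map ∂_1: C_1 → C_0 maps an edge to its endpoints' difference, ∂[p,q] = q − p.
The 6×15 boundary matrix has rank 5 and Smith normal form diag(1,1,1,1,1).

∂_2: C_2 → C_1 acts by ∂[p,q,r] = [q,r] − [p,r] + [p,q]. For instance
  ∂[v_2,v_3,v_4] = [v_3,v_4] − [v_2,v_4] + [v_2,v_3],
  ∂[v_0,v_1,v_4] = [v_1,v_4] − [v_0,v_4] + [v_0,v_1].
This gives a 15×10 integer matrix of rank 10; reducing to Smith normal form yields diagonal entries (1,1,1,1,1,1,1,1,1,2).

Computing H_k = (kernel of ∂_k) / (image of ∂_{k+1}):

  H_0: rank C_0 − rank ∂_1 = 6 − 5 = 1, and the invariant factors of ∂_1 are all 1, so H_0 ≅ Z.
  H_1: rank ker ∂_1 − rank ∂_2 = (15 − 5) − 10 = 0, and ∂_2 has invariant factor 2 > 1, so H_1 ≅ Z/2Z.
  H_2: rank ker ∂_2 − rank ∂_3 = (10 − 10) − 0 = 0, and there is no ∂_3, so H_2 ≅ 0.

As a check, the Euler characteristic is 6 − 15 + 10 = 1, which agrees with 1 − 0 + 0 = 1.

H_0 ≅ Z,  H_1 ≅ Z/2Z,  H_2 = 0.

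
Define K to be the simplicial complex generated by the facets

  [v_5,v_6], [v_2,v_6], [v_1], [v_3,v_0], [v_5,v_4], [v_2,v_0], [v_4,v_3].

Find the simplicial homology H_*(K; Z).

Fix the vertex order v_0 < v_1 < v_2 < v_3 < v_4 < v_5 < v_6 and write every simplex with vertices in increasing order. Then dim K = 1 and the simplices of K are:

  0-simplices (7): [v_0], [v_1], [v_2], [v_3], [v_4], [v_5], [v_6]
  1-simplices (6): [v_0,v_2], [v_0,v_3], [v_2,v_6], [v_3,v_4], [v_4,v_5], [v_5,v_6]

so the chain groups are C_0 ≅ Z^7, C_1 ≅ Z^6.

Boundary ∂_1: C_1 → C_0 sends each edge [p,q] (with p < q) to q − p.
This gives a 7×6 integer matrix of rank 5; reducing to Smith normal form yields diagonal entries (1,1,1,1,1).

Now H_k = ker ∂_k / im ∂_{k+1}, so:

  H_0: rank C_0 − rank ∂_1 = 7 − 5 = 2, and the invariant factors of ∂_1 are all 1, so H_0 ≅ Z^2.
  H_1: rank ker ∂_1 − rank ∂_2 = (6 − 5) − 0 = 1, and there is no ∂_2, so H_1 ≅ Z.

H_0 ≅ Z^2,  H_1 ≅ Z.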